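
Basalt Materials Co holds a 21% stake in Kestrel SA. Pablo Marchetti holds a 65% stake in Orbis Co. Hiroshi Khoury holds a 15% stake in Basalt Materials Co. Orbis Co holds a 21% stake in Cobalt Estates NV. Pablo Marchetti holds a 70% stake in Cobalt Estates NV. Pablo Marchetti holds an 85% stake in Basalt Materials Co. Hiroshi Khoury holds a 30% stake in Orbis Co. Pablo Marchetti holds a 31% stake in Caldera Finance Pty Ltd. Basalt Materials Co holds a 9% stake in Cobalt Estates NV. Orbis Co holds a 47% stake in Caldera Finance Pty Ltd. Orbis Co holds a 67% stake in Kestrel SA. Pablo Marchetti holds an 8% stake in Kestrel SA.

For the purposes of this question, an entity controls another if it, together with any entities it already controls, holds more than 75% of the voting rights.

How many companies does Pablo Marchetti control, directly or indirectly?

Pablo holds 85% of Basalt, so Pablo controls Basalt.
Pablo and Basalt together hold 70% + 9% = 79% of Cobalt, so Pablo controls Cobalt.
No other company's threshold is met.
Pablo controls 2 companies.

2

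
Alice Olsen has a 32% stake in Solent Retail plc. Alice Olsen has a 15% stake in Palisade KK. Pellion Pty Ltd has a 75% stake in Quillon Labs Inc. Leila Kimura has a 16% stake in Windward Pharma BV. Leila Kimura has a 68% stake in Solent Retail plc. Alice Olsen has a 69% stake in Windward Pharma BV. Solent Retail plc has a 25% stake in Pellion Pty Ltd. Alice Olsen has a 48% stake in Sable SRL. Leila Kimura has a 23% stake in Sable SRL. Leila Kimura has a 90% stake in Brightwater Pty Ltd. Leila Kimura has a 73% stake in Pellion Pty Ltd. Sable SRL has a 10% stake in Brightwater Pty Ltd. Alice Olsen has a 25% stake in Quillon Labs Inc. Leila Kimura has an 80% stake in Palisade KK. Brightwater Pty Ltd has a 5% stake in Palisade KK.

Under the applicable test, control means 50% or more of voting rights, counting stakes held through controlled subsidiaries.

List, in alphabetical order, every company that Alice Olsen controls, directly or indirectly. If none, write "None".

Alice holds 69% of Windward, so Alice controls Windward.
No other company's threshold is met.

Windward Pharma BV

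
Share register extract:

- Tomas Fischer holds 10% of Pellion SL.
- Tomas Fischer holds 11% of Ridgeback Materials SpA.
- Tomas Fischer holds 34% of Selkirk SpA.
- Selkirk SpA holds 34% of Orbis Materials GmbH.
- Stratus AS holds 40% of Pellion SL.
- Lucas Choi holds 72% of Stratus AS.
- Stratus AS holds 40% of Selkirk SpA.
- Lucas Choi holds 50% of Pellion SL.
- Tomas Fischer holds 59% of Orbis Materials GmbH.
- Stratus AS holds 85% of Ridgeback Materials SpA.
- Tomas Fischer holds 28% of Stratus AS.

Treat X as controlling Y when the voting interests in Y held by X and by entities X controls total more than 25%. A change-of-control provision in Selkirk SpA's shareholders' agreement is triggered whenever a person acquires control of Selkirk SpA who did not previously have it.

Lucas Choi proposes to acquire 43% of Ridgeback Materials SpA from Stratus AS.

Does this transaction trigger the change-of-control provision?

The purchase adds only to Lucas's holdings (Stratus's stake shrinks), so Lucas is the only person who could newly come to control Selkirk.
Lucas holds 72% of Stratus, so Lucas controls Stratus.
Stratus holds 40% of Selkirk, so Lucas controls Selkirk.
So Lucas already controls Selkirk before the transaction.
After the purchase, Lucas holds 43% of Ridgeback directly, and Stratus's stake falls to 42%.
Lucas controlled Selkirk already, so this is not a new person acquiring control; every other person's position is unchanged or reduced.
No new person acquires control, so the clause is not triggered.

No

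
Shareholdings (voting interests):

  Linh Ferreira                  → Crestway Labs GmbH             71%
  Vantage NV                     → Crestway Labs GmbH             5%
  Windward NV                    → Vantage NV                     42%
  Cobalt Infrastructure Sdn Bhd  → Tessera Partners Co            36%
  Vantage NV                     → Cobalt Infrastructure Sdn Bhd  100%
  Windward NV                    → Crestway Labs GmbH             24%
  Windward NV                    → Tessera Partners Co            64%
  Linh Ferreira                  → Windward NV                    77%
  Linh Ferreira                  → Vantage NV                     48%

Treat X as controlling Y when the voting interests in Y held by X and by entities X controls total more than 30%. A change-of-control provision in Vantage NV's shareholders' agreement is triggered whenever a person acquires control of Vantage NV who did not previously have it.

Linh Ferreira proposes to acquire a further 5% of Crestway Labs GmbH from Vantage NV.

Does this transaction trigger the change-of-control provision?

The purchase adds only to Linh's holdings (Vantage's stake shrinks), so Linh is the only person who could newly come to control Vantage.
Linh holds 77% of Windward, so Linh controls Windward.
Windward and Linh together hold 42% + 48% = 90% of Vantage, so Linh controls Vantage.
So Linh already controls Vantage before the transaction.
After the purchase, Linh's direct stake in Crestway rises to 71% + 5% = 76%, and Vantage's stake falls to 0%.
Linh controlled Vantage already, so this is not a new person acquiring control; every other person's position is unchanged or reduced.
No new person acquires control, so the clause is not triggered.

No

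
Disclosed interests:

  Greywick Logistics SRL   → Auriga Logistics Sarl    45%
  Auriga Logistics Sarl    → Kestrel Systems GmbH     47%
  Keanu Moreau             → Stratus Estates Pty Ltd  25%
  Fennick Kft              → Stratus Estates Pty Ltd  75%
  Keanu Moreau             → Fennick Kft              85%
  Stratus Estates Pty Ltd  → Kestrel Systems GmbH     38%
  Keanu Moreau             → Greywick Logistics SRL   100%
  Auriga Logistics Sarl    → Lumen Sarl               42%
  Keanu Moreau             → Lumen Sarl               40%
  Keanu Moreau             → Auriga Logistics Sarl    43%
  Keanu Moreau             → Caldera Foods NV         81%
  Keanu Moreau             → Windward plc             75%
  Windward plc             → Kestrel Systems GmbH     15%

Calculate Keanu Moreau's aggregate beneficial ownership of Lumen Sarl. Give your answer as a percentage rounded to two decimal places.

Keanu reaches Lumen along 3 paths.
Direct stake: 40% = 40%.
Via Auriga: 43% × 42% = 18.06%.
Via Greywick → Auriga: 100% × 45% × 42% = 18.9%.
Total: 40% + 18.06% + 18.9% = 76.96%.

76.96%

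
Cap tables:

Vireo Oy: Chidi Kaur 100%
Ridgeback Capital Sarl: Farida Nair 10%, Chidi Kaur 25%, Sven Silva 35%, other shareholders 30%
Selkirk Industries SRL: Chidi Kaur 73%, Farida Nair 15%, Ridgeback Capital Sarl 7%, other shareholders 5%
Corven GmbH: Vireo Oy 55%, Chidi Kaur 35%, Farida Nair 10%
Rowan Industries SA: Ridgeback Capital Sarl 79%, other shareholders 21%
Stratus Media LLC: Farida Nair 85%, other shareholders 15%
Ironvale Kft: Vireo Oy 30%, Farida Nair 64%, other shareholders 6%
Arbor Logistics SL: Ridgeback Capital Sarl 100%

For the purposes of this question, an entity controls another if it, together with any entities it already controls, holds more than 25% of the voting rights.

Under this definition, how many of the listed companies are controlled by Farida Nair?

2

Farida holds 85% of Stratus, so Farida controls Stratus.
Farida holds 64% of Ironvale, so Farida controls Ironvale.
No other company's threshold is met.
Farida controls 2 companies.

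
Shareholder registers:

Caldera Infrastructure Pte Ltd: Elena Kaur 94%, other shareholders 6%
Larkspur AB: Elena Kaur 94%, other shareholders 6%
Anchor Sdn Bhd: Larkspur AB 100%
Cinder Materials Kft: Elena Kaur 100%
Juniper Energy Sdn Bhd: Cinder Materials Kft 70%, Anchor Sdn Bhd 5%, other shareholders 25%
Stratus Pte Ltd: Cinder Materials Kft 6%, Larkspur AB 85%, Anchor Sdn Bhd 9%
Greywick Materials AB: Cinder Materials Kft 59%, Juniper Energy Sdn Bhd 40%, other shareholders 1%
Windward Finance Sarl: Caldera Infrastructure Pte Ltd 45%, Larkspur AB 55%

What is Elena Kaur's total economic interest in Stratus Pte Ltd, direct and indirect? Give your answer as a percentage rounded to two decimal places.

94.36%

Elena reaches Stratus along 3 paths.
Via Cinder: 100% × 6% = 6%.
Via Larkspur: 94% × 85% = 79.9%.
Via Larkspur → Anchor: 94% × 100% × 9% = 8.46%.
Total: 6% + 79.9% + 8.46% = 94.36%.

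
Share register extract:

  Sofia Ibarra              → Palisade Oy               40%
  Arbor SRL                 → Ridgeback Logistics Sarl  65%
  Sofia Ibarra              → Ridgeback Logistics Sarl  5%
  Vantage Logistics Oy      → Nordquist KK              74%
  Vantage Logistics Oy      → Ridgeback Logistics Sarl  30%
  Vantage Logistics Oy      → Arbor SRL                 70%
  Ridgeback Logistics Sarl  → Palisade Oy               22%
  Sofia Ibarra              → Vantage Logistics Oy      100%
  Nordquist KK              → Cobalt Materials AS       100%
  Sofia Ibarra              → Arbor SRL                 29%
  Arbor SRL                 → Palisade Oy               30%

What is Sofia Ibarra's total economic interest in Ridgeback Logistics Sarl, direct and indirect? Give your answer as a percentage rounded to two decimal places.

Sofia reaches Ridgeback along 4 paths.
Via Vantage → Arbor: 100% × 70% × 65% = 45.5%.
Via Arbor: 29% × 65% = 18.85%.
Direct stake: 5% = 5%.
Via Vantage: 100% × 30% = 30%.
Total: 45.5% + 18.85% + 5% + 30% = 99.35%.

99.35%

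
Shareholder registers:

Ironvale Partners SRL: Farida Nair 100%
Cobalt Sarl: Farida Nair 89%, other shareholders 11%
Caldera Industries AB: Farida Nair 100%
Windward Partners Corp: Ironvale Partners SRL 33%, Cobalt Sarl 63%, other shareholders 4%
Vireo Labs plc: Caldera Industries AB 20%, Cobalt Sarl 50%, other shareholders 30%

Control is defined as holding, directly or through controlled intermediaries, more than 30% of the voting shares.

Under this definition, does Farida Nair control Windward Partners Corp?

Farida holds 89% of Cobalt, so Farida controls Cobalt.
Farida holds 100% of Ironvale, so Farida controls Ironvale.
Ironvale and Cobalt together hold 33% + 63% = 96% of Windward, so Farida controls Windward.

Yes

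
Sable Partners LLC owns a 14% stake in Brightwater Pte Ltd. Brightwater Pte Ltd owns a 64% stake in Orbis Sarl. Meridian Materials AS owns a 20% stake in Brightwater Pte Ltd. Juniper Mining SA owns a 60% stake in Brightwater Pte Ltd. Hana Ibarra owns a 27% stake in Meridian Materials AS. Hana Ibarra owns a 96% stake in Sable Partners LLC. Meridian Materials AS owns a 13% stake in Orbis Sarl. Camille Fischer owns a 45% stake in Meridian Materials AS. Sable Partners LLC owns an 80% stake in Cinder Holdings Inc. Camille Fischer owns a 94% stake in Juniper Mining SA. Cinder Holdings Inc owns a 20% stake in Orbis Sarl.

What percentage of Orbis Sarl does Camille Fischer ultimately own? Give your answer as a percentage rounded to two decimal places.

47.71%

Camille reaches Orbis along 3 paths.
Via Juniper → Brightwater: 94% × 60% × 64% = 36.096%.
Via Meridian → Brightwater: 45% × 20% × 64% = 5.76%.
Via Meridian: 45% × 13% = 5.85%.
Total: 36.096% + 5.76% + 5.85% = 47.706%.
Rounded: 47.71%.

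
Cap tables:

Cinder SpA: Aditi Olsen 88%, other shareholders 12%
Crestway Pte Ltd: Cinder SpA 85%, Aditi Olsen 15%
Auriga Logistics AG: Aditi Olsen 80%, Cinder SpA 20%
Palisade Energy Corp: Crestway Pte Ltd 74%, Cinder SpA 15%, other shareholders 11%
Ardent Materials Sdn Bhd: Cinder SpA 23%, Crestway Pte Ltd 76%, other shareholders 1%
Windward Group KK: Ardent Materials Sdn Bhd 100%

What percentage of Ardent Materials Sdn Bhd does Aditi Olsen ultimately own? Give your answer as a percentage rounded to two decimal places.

Aditi reaches Ardent along 3 paths.
Via Cinder: 88% × 23% = 20.24%.
Via Cinder → Crestway: 88% × 85% × 76% = 56.848%.
Via Crestway: 15% × 76% = 11.4%.
Total: 20.24% + 56.848% + 11.4% = 88.488%.
Rounded: 88.49%.

88.49%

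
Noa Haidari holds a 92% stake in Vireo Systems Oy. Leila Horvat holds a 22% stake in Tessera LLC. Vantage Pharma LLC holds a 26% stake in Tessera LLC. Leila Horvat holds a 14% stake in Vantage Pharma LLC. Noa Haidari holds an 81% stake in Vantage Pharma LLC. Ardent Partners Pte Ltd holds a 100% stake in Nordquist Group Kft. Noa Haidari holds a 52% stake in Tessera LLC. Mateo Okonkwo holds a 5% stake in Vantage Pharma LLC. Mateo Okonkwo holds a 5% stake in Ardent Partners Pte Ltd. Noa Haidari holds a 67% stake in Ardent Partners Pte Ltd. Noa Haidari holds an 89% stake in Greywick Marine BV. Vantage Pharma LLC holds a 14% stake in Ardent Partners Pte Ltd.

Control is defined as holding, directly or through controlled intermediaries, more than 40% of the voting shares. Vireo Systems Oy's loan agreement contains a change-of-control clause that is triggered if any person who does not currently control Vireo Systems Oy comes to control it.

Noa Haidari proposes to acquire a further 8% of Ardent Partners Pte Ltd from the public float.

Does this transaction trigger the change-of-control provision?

No

The purchase changes only Noa's holdings, so Noa is the only person who could newly come to control Vireo.
Noa holds 92% of Vireo, so Noa controls Vireo.
So Noa already controls Vireo before the transaction.
After the purchase, Noa's direct stake in Ardent rises to 67% + 8% = 75%.
Noa controlled Vireo already, so this is not a new person acquiring control; every other person's position is unchanged or reduced.
No new person acquires control, so the clause is not triggered.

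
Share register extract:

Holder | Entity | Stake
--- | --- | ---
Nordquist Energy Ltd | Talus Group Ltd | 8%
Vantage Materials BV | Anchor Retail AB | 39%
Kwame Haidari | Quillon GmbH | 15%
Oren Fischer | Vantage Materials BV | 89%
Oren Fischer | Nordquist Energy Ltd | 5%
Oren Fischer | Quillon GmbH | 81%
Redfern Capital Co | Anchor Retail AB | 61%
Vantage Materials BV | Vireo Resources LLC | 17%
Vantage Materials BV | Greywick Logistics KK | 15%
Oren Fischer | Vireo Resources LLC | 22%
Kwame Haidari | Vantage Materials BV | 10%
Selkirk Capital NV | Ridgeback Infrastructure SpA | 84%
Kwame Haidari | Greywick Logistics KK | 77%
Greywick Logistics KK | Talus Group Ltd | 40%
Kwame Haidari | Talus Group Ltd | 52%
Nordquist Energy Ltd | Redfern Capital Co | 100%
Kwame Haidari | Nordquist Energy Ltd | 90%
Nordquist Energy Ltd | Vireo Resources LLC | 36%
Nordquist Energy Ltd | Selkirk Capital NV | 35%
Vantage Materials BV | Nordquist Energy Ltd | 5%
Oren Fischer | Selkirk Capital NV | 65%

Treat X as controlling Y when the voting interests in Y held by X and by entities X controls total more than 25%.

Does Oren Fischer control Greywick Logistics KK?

Oren holds 89% of Vantage, so Oren controls Vantage.
Oren holds 81% of Quillon, so Oren controls Quillon.
Oren and Vantage together hold 22% + 17% = 39% of Vireo, so Oren controls Vireo.
Oren holds 65% of Selkirk, so Oren controls Selkirk.
Vantage holds 39% of Anchor, so Oren controls Anchor.
Selkirk holds 84% of Ridgeback, so Oren controls Ridgeback.
In Greywick, Oren's side holds only 15%, not > 25%.
So Oren does not control Greywick.

No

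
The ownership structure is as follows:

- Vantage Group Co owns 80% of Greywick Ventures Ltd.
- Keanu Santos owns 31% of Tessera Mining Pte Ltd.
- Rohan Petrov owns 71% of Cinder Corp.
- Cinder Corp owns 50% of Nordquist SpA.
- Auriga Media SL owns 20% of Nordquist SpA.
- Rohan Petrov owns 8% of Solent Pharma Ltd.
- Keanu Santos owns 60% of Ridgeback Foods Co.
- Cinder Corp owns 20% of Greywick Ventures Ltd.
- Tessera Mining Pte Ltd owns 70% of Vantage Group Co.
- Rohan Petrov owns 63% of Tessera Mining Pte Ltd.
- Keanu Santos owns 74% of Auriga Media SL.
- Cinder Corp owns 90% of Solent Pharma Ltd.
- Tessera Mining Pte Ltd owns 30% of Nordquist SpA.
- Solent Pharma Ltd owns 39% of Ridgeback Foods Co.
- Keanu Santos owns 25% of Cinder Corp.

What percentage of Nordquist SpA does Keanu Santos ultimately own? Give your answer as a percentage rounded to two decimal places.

36.60%

Keanu reaches Nordquist along 3 paths.
Via Auriga: 74% × 20% = 14.8%.
Via Cinder: 25% × 50% = 12.5%.
Via Tessera: 31% × 30% = 9.3%.
Total: 14.8% + 12.5% + 9.3% = 36.6%.
Rounded: 36.60%.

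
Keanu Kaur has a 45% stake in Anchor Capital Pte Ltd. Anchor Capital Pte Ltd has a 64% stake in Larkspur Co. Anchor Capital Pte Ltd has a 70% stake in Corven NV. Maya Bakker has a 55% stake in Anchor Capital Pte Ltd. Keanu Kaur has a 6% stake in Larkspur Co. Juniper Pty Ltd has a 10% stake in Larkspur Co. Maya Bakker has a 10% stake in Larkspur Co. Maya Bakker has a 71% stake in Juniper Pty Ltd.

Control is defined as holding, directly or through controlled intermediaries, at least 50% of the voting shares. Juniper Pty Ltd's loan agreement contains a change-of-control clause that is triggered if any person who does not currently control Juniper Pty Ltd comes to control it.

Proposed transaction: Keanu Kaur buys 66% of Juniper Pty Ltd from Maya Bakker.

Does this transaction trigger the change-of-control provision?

The purchase adds only to Keanu's holdings (Maya's stake shrinks), so Keanu is the only person who could newly come to control Juniper.
Keanu's largest direct stake is 45% in Anchor, which does not meet the threshold, so Keanu controls no company.
Neither Keanu nor any entity Keanu controls holds any voting interest in Juniper.
So before the transaction, Keanu does not control Juniper.
After the purchase, Keanu holds 66% of Juniper directly, and Maya's stake falls to 5%.
Keanu holds 66% of Juniper, so Keanu controls Juniper.
Keanu did not control Juniper before and does after, so the clause is triggered.

Yes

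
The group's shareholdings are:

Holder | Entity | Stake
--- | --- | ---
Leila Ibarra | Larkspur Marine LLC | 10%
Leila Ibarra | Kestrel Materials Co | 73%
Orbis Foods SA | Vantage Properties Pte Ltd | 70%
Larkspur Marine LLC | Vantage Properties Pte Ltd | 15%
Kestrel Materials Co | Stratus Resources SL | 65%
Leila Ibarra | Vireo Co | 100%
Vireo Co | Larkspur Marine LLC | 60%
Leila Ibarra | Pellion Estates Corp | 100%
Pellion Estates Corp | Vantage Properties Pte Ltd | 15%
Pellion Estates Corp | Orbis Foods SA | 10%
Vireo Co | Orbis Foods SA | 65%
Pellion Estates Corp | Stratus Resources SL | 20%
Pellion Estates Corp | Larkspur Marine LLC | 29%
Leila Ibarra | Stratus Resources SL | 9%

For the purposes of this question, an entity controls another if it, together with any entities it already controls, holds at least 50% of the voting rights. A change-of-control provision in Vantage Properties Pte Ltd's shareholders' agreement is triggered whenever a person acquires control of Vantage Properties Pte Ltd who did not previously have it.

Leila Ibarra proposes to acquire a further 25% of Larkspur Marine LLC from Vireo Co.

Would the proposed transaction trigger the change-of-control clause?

No

The purchase adds only to Leila's holdings (Vireo's stake shrinks), so Leila is the only person who could newly come to control Vantage.
Leila holds 100% of Vireo, so Leila controls Vireo.
Leila holds 100% of Pellion, so Leila controls Pellion.
Leila and Vireo and Pellion together hold 10% + 60% + 29% = 99% of Larkspur, so Leila controls Larkspur.
Vireo and Pellion together hold 65% + 10% = 75% of Orbis, so Leila controls Orbis.
Larkspur and Orbis and Pellion together hold 15% + 70% + 15% = 100% of Vantage, so Leila controls Vantage.
So Leila already controls Vantage before the transaction.
After the purchase, Leila's direct stake in Larkspur rises to 10% + 25% = 35%, and Vireo's stake falls to 35%.
Leila controlled Vantage already, so this is not a new person acquiring control; every other person's position is unchanged or reduced.
No new person acquires control, so the clause is not triggered.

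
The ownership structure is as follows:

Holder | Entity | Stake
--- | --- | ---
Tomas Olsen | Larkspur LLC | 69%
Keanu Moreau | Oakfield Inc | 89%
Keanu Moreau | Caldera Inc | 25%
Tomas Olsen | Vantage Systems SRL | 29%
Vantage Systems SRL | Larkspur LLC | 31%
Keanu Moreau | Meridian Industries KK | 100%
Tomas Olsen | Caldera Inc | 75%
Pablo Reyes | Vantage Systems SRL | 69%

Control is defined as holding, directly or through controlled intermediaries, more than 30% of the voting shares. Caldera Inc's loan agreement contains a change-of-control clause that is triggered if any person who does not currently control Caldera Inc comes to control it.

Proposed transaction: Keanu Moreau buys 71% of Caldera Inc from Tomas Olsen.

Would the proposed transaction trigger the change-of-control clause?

Yes

The purchase adds only to Keanu's holdings (Tomas's stake shrinks), so Keanu is the only person who could newly come to control Caldera.
Keanu holds 100% of Meridian, so Keanu controls Meridian.
Keanu holds 89% of Oakfield, so Keanu controls Oakfield.
In Caldera, Keanu's side holds only 25%, not > 30%.
So before the transaction, Keanu does not control Caldera.
After the purchase, Keanu's direct stake in Caldera rises to 25% + 71% = 96%, and Tomas's stake falls to 4%.
Keanu holds 96% of Caldera, so Keanu controls Caldera.
Keanu did not control Caldera before and does after, so the clause is triggered.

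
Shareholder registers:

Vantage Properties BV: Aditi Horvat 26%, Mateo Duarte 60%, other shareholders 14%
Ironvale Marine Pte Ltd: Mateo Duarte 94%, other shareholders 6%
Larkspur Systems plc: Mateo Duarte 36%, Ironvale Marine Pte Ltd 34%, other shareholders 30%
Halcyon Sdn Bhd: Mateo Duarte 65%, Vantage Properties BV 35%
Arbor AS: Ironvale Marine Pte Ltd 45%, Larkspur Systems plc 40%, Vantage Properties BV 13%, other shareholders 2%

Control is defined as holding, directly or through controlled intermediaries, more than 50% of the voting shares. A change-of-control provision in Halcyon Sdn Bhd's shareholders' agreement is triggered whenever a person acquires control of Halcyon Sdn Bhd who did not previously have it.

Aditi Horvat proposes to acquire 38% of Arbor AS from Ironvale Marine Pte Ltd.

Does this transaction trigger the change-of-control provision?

The purchase adds only to Aditi's holdings (Ironvale's stake shrinks), so Aditi is the only person who could newly come to control Halcyon.
Aditi's largest direct stake is 26% in Vantage, which does not meet the threshold, so Aditi controls no company.
Neither Aditi nor any entity Aditi controls holds any voting interest in Halcyon.
So before the transaction, Aditi does not control Halcyon.
After the purchase, Aditi holds 38% of Arbor directly, and Ironvale's stake falls to 7%.
Aditi's side now holds 38% of Arbor, not > 50%, so Aditi still does not control Arbor.
After the transaction, neither Aditi nor any entity Aditi controls holds a voting interest in Halcyon, so Aditi still does not control it.
No new person acquires control, so the clause is not triggered.

No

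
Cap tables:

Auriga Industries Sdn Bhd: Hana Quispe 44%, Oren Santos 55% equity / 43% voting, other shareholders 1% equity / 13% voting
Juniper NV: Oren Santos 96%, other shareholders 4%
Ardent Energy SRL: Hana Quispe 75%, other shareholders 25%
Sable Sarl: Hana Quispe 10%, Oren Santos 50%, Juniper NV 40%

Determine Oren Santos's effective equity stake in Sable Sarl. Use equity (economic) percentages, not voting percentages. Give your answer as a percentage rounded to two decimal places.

Oren reaches Sable along 2 paths.
Direct stake: 50% = 50%.
Via Juniper: 96% × 40% = 38.4%.
Total: 50% + 38.4% = 88.4%.
Rounded: 88.40%.

88.40%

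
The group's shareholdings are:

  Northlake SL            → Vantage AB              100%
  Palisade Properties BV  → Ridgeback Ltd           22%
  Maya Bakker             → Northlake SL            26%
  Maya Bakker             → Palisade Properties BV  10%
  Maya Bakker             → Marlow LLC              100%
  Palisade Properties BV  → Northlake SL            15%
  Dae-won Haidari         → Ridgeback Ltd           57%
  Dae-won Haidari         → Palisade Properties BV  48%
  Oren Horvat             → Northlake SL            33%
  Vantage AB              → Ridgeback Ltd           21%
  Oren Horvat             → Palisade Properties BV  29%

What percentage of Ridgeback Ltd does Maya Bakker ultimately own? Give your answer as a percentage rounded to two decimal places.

Maya reaches Ridgeback along 3 paths.
Via Palisade: 10% × 22% = 2.2%.
Via Northlake → Vantage: 26% × 100% × 21% = 5.46%.
Via Palisade → Northlake → Vantage: 10% × 15% × 100% × 21% = 0.315%.
Total: 2.2% + 5.46% + 0.315% = 7.975%.
Rounded: 7.98%.

7.98%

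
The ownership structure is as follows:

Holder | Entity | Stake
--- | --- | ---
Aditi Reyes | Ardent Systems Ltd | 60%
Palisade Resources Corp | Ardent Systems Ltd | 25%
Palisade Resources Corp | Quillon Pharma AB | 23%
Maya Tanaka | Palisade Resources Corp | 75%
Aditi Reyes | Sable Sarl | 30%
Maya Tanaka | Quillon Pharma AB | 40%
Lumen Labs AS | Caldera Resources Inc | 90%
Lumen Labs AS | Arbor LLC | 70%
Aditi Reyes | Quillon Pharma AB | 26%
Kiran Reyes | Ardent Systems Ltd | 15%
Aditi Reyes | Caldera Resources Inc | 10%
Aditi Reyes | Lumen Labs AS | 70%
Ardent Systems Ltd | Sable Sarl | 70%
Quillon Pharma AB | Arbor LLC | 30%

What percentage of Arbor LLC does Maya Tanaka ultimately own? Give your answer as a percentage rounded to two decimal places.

Maya reaches Arbor along 2 paths.
Via Quillon: 40% × 30% = 12%.
Via Palisade → Quillon: 75% × 23% × 30% = 5.175%.
Total: 12% + 5.175% = 17.175%.
Rounded: 17.18%.

17.18%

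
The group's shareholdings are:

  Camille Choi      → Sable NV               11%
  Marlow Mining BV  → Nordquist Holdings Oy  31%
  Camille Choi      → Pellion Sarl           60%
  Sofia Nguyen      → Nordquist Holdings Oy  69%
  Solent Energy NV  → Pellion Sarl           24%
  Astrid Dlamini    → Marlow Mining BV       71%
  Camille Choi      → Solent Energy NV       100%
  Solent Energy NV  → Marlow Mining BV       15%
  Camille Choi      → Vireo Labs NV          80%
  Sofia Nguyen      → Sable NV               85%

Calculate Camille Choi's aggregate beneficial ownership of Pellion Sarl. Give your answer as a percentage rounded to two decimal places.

84.00%

Camille reaches Pellion along 2 paths.
Via Solent: 100% × 24% = 24%.
Direct stake: 60% = 60%.
Total: 24% + 60% = 84%.
Rounded: 84.00%.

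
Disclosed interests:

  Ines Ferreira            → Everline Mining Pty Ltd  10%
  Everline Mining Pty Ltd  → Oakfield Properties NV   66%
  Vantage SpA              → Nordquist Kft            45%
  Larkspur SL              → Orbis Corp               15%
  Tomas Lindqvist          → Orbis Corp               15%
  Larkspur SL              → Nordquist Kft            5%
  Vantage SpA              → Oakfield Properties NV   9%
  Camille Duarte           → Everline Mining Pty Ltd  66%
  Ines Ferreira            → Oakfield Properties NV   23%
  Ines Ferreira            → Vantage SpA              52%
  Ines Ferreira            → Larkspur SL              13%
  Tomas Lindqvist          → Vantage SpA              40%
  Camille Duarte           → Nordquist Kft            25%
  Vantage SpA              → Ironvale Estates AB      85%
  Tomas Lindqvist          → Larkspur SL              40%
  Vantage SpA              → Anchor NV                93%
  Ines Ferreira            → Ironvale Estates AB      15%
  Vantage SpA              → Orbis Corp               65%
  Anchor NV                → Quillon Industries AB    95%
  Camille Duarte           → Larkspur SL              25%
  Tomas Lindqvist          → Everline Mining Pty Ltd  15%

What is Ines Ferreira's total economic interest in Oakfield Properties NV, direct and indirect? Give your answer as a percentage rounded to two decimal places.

Ines reaches Oakfield along 3 paths.
Direct stake: 23% = 23%.
Via Everline: 10% × 66% = 6.6%.
Via Vantage: 52% × 9% = 4.68%.
Total: 23% + 6.6% + 4.68% = 34.28%.

34.28%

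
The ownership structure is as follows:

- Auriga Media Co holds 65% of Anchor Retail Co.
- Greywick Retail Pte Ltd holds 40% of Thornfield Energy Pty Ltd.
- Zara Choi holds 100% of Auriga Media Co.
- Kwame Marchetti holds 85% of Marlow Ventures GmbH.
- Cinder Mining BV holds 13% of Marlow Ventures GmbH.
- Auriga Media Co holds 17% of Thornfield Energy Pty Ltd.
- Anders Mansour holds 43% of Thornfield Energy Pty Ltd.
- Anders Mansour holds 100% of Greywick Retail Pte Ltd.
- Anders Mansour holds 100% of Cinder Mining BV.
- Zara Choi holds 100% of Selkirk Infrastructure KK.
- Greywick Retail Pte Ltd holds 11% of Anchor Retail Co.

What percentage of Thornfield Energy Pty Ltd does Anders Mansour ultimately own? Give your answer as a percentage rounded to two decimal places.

Anders reaches Thornfield along 2 paths.
Direct stake: 43% = 43%.
Via Greywick: 100% × 40% = 40%.
Total: 43% + 40% = 83%.
Rounded: 83.00%.

83.00%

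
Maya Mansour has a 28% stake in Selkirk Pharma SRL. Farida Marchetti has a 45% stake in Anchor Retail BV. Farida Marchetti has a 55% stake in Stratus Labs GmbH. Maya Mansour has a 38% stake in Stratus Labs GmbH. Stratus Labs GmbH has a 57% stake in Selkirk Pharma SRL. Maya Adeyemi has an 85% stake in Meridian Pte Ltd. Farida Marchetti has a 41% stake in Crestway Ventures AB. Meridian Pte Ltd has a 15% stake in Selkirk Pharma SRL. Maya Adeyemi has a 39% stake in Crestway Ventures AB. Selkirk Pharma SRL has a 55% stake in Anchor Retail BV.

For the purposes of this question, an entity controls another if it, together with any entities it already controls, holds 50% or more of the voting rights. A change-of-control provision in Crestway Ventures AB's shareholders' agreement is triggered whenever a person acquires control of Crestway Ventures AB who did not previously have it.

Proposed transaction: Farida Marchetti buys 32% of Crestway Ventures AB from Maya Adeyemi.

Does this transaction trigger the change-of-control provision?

Yes

The purchase adds only to Farida's holdings (Maya Adeyemi's stake shrinks), so Farida is the only person who could newly come to control Crestway.
Farida holds 55% of Stratus, so Farida controls Stratus.
Stratus holds 57% of Selkirk, so Farida controls Selkirk.
Farida and Selkirk together hold 45% + 55% = 100% of Anchor, so Farida controls Anchor.
In Crestway, Farida's side holds only 41%, not ≥ 50%.
So before the transaction, Farida does not control Crestway.
After the purchase, Farida's direct stake in Crestway rises to 41% + 32% = 73%, and Maya Adeyemi's stake falls to 7%.
Farida holds 73% of Crestway, so Farida controls Crestway.
Farida did not control Crestway before and does after, so the clause is triggered.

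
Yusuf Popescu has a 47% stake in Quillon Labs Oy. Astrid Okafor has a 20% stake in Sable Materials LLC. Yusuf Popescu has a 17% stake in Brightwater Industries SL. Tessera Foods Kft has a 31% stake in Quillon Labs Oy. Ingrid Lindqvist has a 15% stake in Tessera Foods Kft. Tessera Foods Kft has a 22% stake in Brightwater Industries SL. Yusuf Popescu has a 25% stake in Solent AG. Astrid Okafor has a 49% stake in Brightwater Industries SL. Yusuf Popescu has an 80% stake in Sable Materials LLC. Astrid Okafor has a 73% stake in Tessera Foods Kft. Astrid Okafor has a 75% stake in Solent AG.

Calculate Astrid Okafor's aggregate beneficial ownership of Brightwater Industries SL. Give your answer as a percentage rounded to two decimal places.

Astrid reaches Brightwater along 2 paths.
Via Tessera: 73% × 22% = 16.06%.
Direct stake: 49% = 49%.
Total: 16.06% + 49% = 65.06%.

65.06%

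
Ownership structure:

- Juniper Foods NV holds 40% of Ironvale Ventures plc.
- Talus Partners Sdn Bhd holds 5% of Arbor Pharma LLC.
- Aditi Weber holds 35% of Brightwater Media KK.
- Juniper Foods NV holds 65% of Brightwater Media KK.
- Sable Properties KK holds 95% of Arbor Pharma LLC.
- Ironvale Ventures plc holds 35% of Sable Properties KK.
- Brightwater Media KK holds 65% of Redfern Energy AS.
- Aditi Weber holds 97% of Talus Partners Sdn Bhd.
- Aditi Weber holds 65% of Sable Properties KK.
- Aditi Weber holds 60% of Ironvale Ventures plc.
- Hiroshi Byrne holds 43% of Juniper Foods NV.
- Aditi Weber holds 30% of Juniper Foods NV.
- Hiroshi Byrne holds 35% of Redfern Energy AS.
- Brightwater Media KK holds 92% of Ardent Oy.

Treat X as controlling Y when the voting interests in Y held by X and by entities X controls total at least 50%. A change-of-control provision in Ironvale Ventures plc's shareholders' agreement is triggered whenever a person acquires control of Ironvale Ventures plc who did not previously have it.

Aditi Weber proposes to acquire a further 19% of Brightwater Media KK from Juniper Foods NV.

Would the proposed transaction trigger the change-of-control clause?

The purchase adds only to Aditi's holdings (Juniper's stake shrinks), so Aditi is the only person who could newly come to control Ironvale.
Aditi holds 60% of Ironvale, so Aditi controls Ironvale.
So Aditi already controls Ironvale before the transaction.
After the purchase, Aditi's direct stake in Brightwater rises to 35% + 19% = 54%, and Juniper's stake falls to 46%.
Aditi controlled Ironvale already, so this is not a new person acquiring control; every other person's position is unchanged or reduced.
No new person acquires control, so the clause is not triggered.

No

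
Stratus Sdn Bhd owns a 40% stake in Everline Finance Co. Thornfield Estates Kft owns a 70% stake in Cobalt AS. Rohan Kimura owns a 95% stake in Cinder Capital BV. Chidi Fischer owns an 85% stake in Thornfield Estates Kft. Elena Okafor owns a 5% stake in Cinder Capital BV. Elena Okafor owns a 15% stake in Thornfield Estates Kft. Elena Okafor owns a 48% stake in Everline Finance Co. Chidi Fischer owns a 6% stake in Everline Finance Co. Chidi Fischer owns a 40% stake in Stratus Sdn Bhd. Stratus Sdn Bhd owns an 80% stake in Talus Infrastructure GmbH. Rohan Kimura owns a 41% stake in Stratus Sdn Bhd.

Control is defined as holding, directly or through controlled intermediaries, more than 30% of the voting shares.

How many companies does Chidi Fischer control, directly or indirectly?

Chidi holds 40% of Stratus, so Chidi controls Stratus.
Chidi holds 85% of Thornfield, so Chidi controls Thornfield.
Stratus and Chidi together hold 40% + 6% = 46% of Everline, so Chidi controls Everline.
Thornfield holds 70% of Cobalt, so Chidi controls Cobalt.
Stratus holds 80% of Talus, so Chidi controls Talus.
No other company's threshold is met.
Chidi controls 5 companies.

5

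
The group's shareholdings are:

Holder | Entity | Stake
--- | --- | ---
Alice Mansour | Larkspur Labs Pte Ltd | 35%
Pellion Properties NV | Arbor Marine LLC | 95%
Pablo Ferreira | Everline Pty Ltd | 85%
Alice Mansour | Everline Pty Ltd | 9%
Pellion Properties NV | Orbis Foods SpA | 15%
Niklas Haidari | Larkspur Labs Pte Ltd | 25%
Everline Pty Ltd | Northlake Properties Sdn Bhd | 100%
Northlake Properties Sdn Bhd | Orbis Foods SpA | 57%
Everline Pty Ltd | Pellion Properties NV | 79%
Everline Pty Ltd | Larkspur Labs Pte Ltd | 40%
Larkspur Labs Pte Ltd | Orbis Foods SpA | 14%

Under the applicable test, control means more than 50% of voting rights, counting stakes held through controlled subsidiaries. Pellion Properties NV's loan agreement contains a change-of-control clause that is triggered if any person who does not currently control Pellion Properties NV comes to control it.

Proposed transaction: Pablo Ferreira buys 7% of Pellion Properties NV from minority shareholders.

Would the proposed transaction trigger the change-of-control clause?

No

The purchase changes only Pablo's holdings, so Pablo is the only person who could newly come to control Pellion.
Pablo holds 85% of Everline, so Pablo controls Everline.
Everline holds 79% of Pellion, so Pablo controls Pellion.
So Pablo already controls Pellion before the transaction.
After the purchase, Pablo holds 7% of Pellion directly.
Pablo controlled Pellion already, so this is not a new person acquiring control; every other person's position is unchanged or reduced.
No new person acquires control, so the clause is not triggered.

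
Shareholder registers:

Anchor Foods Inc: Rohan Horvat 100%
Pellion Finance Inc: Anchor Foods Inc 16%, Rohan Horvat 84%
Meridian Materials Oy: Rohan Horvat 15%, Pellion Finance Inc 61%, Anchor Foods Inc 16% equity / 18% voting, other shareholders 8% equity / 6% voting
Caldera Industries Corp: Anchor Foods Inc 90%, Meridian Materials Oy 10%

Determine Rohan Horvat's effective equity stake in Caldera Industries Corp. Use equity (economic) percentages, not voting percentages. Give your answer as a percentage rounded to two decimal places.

99.20%

Rohan reaches Caldera along 5 paths.
Via Anchor: 100% × 90% = 90%.
Via Meridian: 15% × 10% = 1.5%.
Via Anchor → Pellion → Meridian: 100% × 16% × 61% × 10% = 0.976%.
Via Pellion → Meridian: 84% × 61% × 10% = 5.124%.
Via Anchor → Meridian: 100% × 16% × 10% = 1.6%.
Total: 90% + 1.5% + 0.976% + 5.124% + 1.6% = 99.2%.
Rounded: 99.20%.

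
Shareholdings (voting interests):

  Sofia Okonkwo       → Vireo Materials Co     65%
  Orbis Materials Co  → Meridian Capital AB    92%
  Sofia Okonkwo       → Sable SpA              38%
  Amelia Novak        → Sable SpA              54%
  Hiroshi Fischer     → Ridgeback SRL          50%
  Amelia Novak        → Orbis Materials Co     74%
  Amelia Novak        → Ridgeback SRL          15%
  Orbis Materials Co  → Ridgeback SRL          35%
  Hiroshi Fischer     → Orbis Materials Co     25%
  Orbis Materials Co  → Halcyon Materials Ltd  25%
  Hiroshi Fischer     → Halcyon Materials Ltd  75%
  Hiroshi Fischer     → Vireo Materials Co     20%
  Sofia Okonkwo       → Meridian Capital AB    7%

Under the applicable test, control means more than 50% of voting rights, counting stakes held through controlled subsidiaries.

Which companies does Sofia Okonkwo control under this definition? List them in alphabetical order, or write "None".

Sofia holds 65% of Vireo, so Sofia controls Vireo.
No other company's threshold is met.

Vireo Materials Co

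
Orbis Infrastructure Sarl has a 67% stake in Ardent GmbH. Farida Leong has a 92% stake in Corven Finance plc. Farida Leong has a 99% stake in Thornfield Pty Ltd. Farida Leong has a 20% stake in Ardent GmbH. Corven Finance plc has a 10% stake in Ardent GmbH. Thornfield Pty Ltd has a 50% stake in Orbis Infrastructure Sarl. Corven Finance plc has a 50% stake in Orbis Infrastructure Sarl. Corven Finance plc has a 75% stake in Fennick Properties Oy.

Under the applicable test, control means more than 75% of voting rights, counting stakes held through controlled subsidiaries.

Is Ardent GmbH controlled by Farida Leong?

Yes

Farida holds 92% of Corven, so Farida controls Corven.
Farida holds 99% of Thornfield, so Farida controls Thornfield.
Thornfield and Corven together hold 50% + 50% = 100% of Orbis, so Farida controls Orbis.
Farida and Orbis and Corven together hold 20% + 67% + 10% = 97% of Ardent, so Farida controls Ardent.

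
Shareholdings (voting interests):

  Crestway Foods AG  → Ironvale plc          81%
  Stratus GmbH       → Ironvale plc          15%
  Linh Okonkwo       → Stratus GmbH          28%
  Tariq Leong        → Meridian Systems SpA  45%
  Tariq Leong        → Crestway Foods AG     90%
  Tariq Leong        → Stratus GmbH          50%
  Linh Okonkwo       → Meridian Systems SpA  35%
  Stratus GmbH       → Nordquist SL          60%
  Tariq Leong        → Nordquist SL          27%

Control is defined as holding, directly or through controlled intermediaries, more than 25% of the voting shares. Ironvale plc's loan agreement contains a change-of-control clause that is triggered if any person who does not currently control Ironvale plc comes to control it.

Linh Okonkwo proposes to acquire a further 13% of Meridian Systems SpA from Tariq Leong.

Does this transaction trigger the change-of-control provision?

No

The purchase adds only to Linh's holdings (Tariq's stake shrinks), so Linh is the only person who could newly come to control Ironvale.
Linh holds 28% of Stratus, so Linh controls Stratus.
Stratus holds 60% of Nordquist, so Linh controls Nordquist.
Linh holds 35% of Meridian, so Linh controls Meridian.
In Ironvale, Linh's side holds only 15%, not > 25%.
So before the transaction, Linh does not control Ironvale.
After the purchase, Linh's direct stake in Meridian rises to 35% + 13% = 48%, and Tariq's stake falls to 32%.
Linh holds 48% of Meridian, so Linh controls Meridian.
After the transaction, Linh's side holds 15% of Ironvale, not > 25%, so Linh still does not control Ironvale.
No new person acquires control, so the clause is not triggered.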